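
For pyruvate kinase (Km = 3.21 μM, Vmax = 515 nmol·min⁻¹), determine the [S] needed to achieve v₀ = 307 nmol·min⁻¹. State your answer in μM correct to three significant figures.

The required fractional saturation is v/Vmax = 307/515 = 0.5961.
Then [S]/(Km+[S]) = 0.5961 ⇒ [S] = 3.21 × 0.5961/(1 − 0.5961) = 4.74 μM.

4.74 μM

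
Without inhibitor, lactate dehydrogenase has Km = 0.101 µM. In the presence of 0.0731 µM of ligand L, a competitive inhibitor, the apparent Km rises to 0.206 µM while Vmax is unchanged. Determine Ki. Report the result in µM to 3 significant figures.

0.0703 µM

Competitive: Km,app = α·Km with α = 1 + [I]/Ki.
α = Km,app/Km = 0.206/0.101 = 2.040.
Since α = 1 + [I]/Ki, [I]/Ki = 2.040 − 1 = 1.040 and Ki = 0.0731/1.040 = 0.0703 µM.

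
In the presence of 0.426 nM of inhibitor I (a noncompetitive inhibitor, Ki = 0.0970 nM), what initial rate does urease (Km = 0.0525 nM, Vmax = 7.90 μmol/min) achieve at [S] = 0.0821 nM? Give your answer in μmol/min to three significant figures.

0.894 μmol/min

With α = 1 + [I]/Ki = 1 + 0.426/0.0970 = 5.392, the noncompetitive rate law is v = (Vmax/α)·[S] / (Km + [S]).
v = (7.90/5.392)×0.0821 / (0.0525 + 0.0821) = 0.1203/0.1346 = 0.894 μmol/min.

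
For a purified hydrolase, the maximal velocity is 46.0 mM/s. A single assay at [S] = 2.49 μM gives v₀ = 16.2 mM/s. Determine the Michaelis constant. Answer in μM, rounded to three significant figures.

4.58 μM

v/Vmax = 16.2/46.0 = 0.3522 = [S]/(Km+[S]).
So Km + [S] = [S]/0.3522 = 7.070 μM, giving Km = 7.070 − 2.49 = 4.58 μM.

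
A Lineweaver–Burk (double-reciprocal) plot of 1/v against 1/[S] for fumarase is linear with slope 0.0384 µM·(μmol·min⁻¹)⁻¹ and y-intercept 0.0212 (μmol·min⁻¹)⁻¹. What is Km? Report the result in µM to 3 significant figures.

y-intercept = 1/Vmax ⇒ Vmax = 47.2 μmol·min⁻¹; slope = Km/Vmax ⇒ Km = slope × Vmax.
Km = 0.0384 × 47.2 = 1.81 µM.

1.81 µM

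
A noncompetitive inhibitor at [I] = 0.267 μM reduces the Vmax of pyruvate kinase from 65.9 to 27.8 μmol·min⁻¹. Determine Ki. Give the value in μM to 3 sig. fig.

Noncompetitive: Vmax,app = Vmax/α with α = 1 + [I]/Ki.
α = Vmax/Vmax,app = 65.9/27.8 = 2.371.
Ki = [I]/(α − 1) = 0.267/1.371 = 0.195 μM.

0.195 μM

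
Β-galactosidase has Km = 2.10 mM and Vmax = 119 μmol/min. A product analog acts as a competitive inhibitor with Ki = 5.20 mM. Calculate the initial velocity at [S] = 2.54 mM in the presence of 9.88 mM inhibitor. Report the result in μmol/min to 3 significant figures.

α = 1 + [I]/Ki = 1 + 9.88/5.20 = 2.900.
For a competitive inhibitor, Vmax is unchanged and the apparent Km becomes α·Km: Km,app = 6.09 mM, Vmax,app = 119 μmol/min.
v = Vmax,app·[S]/(Km,app + [S]) = 119 × 2.54/(6.09 + 2.54) = 35.0 μmol/min.

35.0 μmol/min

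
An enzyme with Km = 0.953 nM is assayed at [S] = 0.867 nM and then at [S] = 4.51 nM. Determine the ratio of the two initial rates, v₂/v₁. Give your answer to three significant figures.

1.73

Since Vmax cancels, v₂/v₁ = [S]₂(Km+[S]₁) / [S]₁(Km+[S]₂).
= 4.51×(0.953+0.867) / (0.867×(0.953+4.51)) = 8.208/4.736 = 1.73.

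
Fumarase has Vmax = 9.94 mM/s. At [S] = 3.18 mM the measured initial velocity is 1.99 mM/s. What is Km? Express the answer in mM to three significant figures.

12.7 mM

From v = Vmax[S]/(Km+[S]), Km = [S](Vmax − v)/v.
Km = 3.18 × (9.94 − 1.99) / 1.99 = 25.28/1.99 = 12.7 mM.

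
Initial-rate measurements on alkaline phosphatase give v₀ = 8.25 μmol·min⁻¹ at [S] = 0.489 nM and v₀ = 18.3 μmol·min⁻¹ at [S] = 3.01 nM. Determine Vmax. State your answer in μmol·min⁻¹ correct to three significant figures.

24.0 μmol·min⁻¹

In reciprocal form, 1/v = (Km/Vmax)·(1/[S]) + 1/Vmax. The two points give (1/[S], 1/v) = (2.045, 0.1212) and (0.3322, 0.05464).
Slope = (0.1212 − 0.05464)/(2.045 − 0.3322) = 0.03887; intercept = 0.1212 − 0.03887×2.045 = 0.04173.
Vmax = 1/intercept = 24.0 μmol·min⁻¹; Km = slope × Vmax = 0.03887 × 24.0 = 0.931 nM.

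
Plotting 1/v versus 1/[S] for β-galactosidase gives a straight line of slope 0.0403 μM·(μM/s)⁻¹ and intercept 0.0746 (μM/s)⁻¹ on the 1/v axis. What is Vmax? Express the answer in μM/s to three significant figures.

13.4 μM/s

The y-intercept of a Lineweaver–Burk plot equals 1/Vmax, so Vmax = 1/0.0746 = 13.4 μM/s.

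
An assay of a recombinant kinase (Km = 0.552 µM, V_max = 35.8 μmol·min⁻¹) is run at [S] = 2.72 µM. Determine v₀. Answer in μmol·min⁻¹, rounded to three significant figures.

29.8 μmol·min⁻¹

v = Vmax·[S]/(Km + [S]) = 35.8 × 2.72 / (0.552 + 2.72)
  = 97.38 / 3.272 = 29.8 μmol·min⁻¹.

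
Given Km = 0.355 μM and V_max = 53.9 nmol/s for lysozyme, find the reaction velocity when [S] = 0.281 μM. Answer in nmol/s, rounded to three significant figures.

23.8 nmol/s

v = Vmax·[S]/(Km + [S]) = 53.9 × 0.281 / (0.355 + 0.281)
  = 15.15 / 0.6360 = 23.8 nmol/s.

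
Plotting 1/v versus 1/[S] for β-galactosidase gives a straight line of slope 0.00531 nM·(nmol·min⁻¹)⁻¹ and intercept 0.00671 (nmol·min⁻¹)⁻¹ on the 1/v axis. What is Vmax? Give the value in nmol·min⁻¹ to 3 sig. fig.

The y-intercept of a Lineweaver–Burk plot equals 1/Vmax, so Vmax = 1/0.00671 = 149 nmol·min⁻¹.

149 nmol·min⁻¹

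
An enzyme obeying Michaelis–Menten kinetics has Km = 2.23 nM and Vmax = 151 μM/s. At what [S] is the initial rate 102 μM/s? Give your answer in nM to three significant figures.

4.64 nM

The required fractional saturation is v/Vmax = 102/151 = 0.6755.
Then [S]/(Km+[S]) = 0.6755 ⇒ [S] = 2.23 × 0.6755/(1 − 0.6755) = 4.64 nM.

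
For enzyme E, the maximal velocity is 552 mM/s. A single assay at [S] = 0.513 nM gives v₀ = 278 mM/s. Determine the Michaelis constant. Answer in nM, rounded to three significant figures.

v/Vmax = 278/552 = 0.5036 = [S]/(Km+[S]).
So Km + [S] = [S]/0.5036 = 1.019 nM, giving Km = 1.019 − 0.513 = 0.506 nM.

0.506 nM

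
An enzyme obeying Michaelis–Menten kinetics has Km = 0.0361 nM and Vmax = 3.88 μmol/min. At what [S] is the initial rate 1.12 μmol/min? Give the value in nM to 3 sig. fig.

Rearranging v = Vmax[S]/(Km+[S]) gives [S] = Km·v/(Vmax − v).
[S] = 0.0361 × 1.12 / (3.88 − 1.12) = 0.04043/2.760 = 0.0146 nM.

0.0146 nM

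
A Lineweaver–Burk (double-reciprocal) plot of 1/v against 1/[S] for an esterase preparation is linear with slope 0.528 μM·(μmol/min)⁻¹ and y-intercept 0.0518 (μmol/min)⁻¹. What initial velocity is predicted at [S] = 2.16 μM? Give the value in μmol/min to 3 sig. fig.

3.38 μmol/min

The y-intercept is 1/Vmax, so Vmax = 1/0.0518 = 19.3 μmol/min.
The slope is Km/Vmax, so Km = 0.528 × 19.3 = 10.2 μM.
Then v = 19.3 × 2.16/(10.2 + 2.16) = 3.38 μmol/min.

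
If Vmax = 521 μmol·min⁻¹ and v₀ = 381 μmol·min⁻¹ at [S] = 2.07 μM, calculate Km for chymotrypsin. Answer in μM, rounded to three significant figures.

0.761 μM

From v = Vmax[S]/(Km+[S]), Km = [S](Vmax − v)/v.
Km = 2.07 × (521 − 381) / 381 = 289.8/381 = 0.761 μM.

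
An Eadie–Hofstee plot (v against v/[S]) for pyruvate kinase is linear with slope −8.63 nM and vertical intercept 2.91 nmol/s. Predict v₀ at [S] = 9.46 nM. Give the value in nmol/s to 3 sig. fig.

1.52 nmol/s

In the Eadie–Hofstee form v = Vmax − Km·(v/[S]), the slope is −Km and the intercept is Vmax, so Km = 8.63 nM and Vmax = 2.91 nmol/s.
v = 2.91 × 9.46/(8.63 + 9.46) = 1.52 nmol/s.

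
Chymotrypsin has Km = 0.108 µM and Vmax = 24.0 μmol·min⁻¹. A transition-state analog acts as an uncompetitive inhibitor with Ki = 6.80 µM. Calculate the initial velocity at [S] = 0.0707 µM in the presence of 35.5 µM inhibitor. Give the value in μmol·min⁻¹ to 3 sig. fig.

With α = 1 + [I]/Ki = 1 + 35.5/6.80 = 6.221, the uncompetitive rate law is v = (Vmax/α)·[S] / (Km/α + [S]).
v = (24.0/6.221)×0.0707 / (0.108/6.221 + 0.0707) = 0.2728/0.08806 = 3.10 μmol·min⁻¹.

3.10 μmol·min⁻¹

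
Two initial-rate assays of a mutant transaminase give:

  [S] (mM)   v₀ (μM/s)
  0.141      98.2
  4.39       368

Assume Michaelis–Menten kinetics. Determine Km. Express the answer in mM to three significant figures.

0.440 mM

From v = Vmax[S]/(Km+[S]), each point gives Vmax = v(Km+[S])/[S].
Equating: 98.2(Km+0.141)/0.141 = 368(Km+4.39)/4.39.
696.5·Km + 98.2 = 83.83·Km + 368, so (696.5 − 83.83)·Km = 368 − 98.2.
Km = 269.8/612.6 = 0.440 mM; then Vmax = 98.2(0.440+0.141)/0.141 = 405 μM/s.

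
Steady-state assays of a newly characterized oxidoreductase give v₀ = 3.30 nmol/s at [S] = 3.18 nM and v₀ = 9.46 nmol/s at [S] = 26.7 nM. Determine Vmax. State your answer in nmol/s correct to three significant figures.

From v = Vmax[S]/(Km+[S]), each point gives Vmax = v(Km+[S])/[S].
Equating: 3.30(Km+3.18)/3.18 = 9.46(Km+26.7)/26.7.
1.038·Km + 3.30 = 0.3543·Km + 9.46, so (1.038 − 0.3543)·Km = 9.46 − 3.30.
Km = 6.160/0.6834 = 9.01 nM; then Vmax = 3.30(9.01+3.18)/3.18 = 12.7 nmol/s.

12.7 nmol/s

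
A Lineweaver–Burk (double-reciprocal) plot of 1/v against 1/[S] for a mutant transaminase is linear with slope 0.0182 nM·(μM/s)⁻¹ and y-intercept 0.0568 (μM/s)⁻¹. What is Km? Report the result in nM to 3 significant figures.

y-intercept = 1/Vmax ⇒ Vmax = 17.6 μM/s; slope = Km/Vmax ⇒ Km = slope × Vmax.
Km = 0.0182 × 17.6 = 0.320 nM.

0.320 nM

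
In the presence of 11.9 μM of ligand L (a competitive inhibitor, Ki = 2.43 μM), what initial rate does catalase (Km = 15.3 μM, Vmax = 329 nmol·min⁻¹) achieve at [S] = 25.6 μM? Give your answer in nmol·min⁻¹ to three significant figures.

72.7 nmol·min⁻¹

With α = 1 + [I]/Ki = 1 + 11.9/2.43 = 5.897, the competitive rate law is v = Vmax[S] / (αKm + [S]).
v = 329×25.6 / (5.897×15.3 + 25.6) = 8422/115.8 = 72.7 nmol·min⁻¹.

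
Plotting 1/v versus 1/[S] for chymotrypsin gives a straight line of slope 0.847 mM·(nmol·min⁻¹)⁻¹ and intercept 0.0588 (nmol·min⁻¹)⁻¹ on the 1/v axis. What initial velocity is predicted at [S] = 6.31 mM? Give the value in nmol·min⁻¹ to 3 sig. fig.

The y-intercept is 1/Vmax, so Vmax = 1/0.0588 = 17.0 nmol·min⁻¹.
The slope is Km/Vmax, so Km = 0.847 × 17.0 = 14.4 mM.
Then v = 17.0 × 6.31/(14.4 + 6.31) = 5.18 nmol·min⁻¹.

5.18 nmol·min⁻¹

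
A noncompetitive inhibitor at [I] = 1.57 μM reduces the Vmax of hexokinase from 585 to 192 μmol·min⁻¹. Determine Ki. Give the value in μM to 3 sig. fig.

0.767 μM

Noncompetitive: Vmax,app = Vmax/α with α = 1 + [I]/Ki.
α = Vmax/Vmax,app = 585/192 = 3.047.
Since α = 1 + [I]/Ki, [I]/Ki = 3.047 − 1 = 2.047 and Ki = 1.57/2.047 = 0.767 μM.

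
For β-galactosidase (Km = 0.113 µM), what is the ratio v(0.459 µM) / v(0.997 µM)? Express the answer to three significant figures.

0.893

Since Vmax cancels, v₂/v₁ = [S]₂(Km+[S]₁) / [S]₁(Km+[S]₂).
= 0.459×(0.113+0.997) / (0.997×(0.113+0.459)) = 0.5095/0.5703 = 0.893.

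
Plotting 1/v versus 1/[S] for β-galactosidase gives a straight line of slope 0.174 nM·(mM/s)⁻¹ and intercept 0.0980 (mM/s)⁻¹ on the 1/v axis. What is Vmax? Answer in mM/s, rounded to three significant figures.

10.2 mM/s

The y-intercept of a Lineweaver–Burk plot equals 1/Vmax, so Vmax = 1/0.0980 = 10.2 mM/s.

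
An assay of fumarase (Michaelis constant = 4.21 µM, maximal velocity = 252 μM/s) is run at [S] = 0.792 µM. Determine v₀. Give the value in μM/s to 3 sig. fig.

[S]/(Km+[S]) = 0.792/5.002 = 0.1583, the fractional saturation.
v = 0.1583 × Vmax = 0.1583 × 252 = 39.9 μM/s.

39.9 μM/s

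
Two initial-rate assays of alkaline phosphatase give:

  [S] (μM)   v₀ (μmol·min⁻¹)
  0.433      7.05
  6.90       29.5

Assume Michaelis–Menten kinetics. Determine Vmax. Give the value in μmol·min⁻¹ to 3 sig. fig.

In reciprocal form, 1/v = (Km/Vmax)·(1/[S]) + 1/Vmax. The two points give (1/[S], 1/v) = (2.309, 0.1418) and (0.1449, 0.03390).
Slope = (0.1418 − 0.03390)/(2.309 − 0.1449) = 0.04987; intercept = 0.1418 − 0.04987×2.309 = 0.02667.
Vmax = 1/intercept = 37.5 μmol·min⁻¹; Km = slope × Vmax = 0.04987 × 37.5 = 1.87 μM.

37.5 μmol·min⁻¹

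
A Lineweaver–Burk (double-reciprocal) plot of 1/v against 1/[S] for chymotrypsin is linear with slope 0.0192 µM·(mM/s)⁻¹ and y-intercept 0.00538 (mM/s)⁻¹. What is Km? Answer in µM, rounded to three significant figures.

y-intercept = 1/Vmax ⇒ Vmax = 186 mM/s; slope = Km/Vmax ⇒ Km = slope × Vmax.
Km = 0.0192 × 186 = 3.57 µM.

3.57 µM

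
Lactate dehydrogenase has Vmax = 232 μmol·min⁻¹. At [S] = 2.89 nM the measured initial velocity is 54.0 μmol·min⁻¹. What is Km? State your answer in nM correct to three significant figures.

9.53 nM

From v = Vmax[S]/(Km+[S]), Km = [S](Vmax − v)/v.
Km = 2.89 × (232 − 54.0) / 54.0 = 514.4/54.0 = 9.53 nM.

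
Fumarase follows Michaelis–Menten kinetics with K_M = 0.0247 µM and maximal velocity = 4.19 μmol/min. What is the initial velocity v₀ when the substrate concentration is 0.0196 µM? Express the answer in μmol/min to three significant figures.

1.85 μmol/min

v = Vmax·[S]/(Km + [S]) = 4.19 × 0.0196 / (0.0247 + 0.0196)
  = 0.08212 / 0.04430 = 1.85 μmol/min.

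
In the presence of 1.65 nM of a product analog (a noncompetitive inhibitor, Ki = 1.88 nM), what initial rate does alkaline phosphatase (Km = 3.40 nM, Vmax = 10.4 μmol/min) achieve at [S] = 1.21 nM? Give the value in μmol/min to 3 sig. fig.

α = 1 + [I]/Ki = 1 + 1.65/1.88 = 1.878.
For a noncompetitive inhibitor, Vmax is reduced to Vmax/α while Km is unchanged: Km,app = 3.40 nM, Vmax,app = 5.54 μmol/min.
v = Vmax,app·[S]/(Km,app + [S]) = 5.54 × 1.21/(3.40 + 1.21) = 1.45 μmol/min.

1.45 μmol/min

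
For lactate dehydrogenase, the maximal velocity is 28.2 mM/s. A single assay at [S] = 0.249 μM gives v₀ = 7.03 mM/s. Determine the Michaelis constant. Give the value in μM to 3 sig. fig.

From v = Vmax[S]/(Km+[S]), Km = [S](Vmax − v)/v.
Km = 0.249 × (28.2 − 7.03) / 7.03 = 5.271/7.03 = 0.750 μM.

0.750 μM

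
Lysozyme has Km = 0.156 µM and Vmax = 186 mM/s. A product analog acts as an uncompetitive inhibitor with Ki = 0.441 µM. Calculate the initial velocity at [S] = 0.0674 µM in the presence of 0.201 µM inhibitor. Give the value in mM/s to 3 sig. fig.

With α = 1 + [I]/Ki = 1 + 0.201/0.441 = 1.456, the uncompetitive rate law is v = (Vmax/α)·[S] / (Km/α + [S]).
v = (186/1.456)×0.0674 / (0.156/1.456 + 0.0674) = 8.611/0.1746 = 49.3 mM/s.

49.3 mM/s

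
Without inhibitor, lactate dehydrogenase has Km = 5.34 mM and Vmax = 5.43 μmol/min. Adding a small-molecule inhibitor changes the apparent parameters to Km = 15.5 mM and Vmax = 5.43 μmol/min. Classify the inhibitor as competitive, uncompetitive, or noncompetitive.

competitive

Km increases (5.34 → 15.5 mM) while Vmax is unchanged — the hallmark of competitive inhibition.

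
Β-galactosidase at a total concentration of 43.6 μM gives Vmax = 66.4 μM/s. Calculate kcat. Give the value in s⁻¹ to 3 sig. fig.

kcat = Vmax/[E]total = 66.4 μM/s / 43.6 μM = 1.52 s⁻¹.

1.52 s⁻¹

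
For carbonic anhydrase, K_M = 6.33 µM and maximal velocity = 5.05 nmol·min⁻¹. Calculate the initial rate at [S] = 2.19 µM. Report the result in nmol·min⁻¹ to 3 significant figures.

v = Vmax·[S]/(Km + [S]) = 5.05 × 2.19 / (6.33 + 2.19)
  = 11.06 / 8.520 = 1.30 nmol·min⁻¹.

1.30 nmol·min⁻¹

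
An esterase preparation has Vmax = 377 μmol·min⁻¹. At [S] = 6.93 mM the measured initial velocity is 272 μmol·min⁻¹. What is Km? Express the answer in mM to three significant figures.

2.68 mM

From v = Vmax[S]/(Km+[S]), Km = [S](Vmax − v)/v.
Km = 6.93 × (377 − 272) / 272 = 727.6/272 = 2.68 mM.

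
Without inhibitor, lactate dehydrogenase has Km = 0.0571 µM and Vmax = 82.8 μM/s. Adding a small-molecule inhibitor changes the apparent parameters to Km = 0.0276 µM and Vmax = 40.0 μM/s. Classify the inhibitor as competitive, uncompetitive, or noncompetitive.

Both Km and Vmax decrease by the same factor (~2.07-fold) — characteristic of uncompetitive inhibition.

uncompetitive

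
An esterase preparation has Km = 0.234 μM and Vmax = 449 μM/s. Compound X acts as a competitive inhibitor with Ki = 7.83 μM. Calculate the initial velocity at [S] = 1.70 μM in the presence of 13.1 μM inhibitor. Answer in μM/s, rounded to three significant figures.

328 μM/s

With α = 1 + [I]/Ki = 1 + 13.1/7.83 = 2.673, the competitive rate law is v = Vmax[S] / (αKm + [S]).
v = 449×1.70 / (2.673×0.234 + 1.70) = 763.3/2.325 = 328 μM/s.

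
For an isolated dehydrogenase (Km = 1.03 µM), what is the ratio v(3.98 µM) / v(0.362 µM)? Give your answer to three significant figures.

3.05

Since Vmax cancels, v₂/v₁ = [S]₂(Km+[S]₁) / [S]₁(Km+[S]₂).
= 3.98×(1.03+0.362) / (0.362×(1.03+3.98)) = 5.540/1.814 = 3.05.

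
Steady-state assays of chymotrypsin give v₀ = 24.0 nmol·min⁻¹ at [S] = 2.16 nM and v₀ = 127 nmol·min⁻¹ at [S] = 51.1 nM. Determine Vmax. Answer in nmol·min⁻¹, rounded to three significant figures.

157 nmol·min⁻¹

In reciprocal form, 1/v = (Km/Vmax)·(1/[S]) + 1/Vmax. The two points give (1/[S], 1/v) = (0.4630, 0.04167) and (0.01957, 0.007874).
Slope = (0.04167 − 0.007874)/(0.4630 − 0.01957) = 0.07621; intercept = 0.04167 − 0.07621×0.4630 = 0.006383.
Vmax = 1/intercept = 157 nmol·min⁻¹; Km = slope × Vmax = 0.07621 × 157 = 11.9 nM.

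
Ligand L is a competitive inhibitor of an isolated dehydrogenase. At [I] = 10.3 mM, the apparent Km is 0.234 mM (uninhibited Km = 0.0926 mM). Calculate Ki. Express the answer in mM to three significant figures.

Competitive: Km,app = α·Km with α = 1 + [I]/Ki.
α = Km,app/Km = 0.234/0.0926 = 2.527.
Since α = 1 + [I]/Ki, [I]/Ki = 2.527 − 1 = 1.527 and Ki = 10.3/1.527 = 6.75 mM.

6.75 mM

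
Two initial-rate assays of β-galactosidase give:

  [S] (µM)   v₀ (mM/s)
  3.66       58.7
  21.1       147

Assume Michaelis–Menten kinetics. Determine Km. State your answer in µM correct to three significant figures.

In reciprocal form, 1/v = (Km/Vmax)·(1/[S]) + 1/Vmax. The two points give (1/[S], 1/v) = (0.2732, 0.01704) and (0.04739, 0.006803).
Slope = (0.01704 − 0.006803)/(0.2732 − 0.04739) = 0.04531; intercept = 0.01704 − 0.04531×0.2732 = 0.004655.
Vmax = 1/intercept = 215 mM/s; Km = slope × Vmax = 0.04531 × 215 = 9.73 µM.

9.73 µM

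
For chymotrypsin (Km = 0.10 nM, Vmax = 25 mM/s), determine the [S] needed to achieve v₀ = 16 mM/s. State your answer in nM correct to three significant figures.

Rearranging v = Vmax[S]/(Km+[S]) gives [S] = Km·v/(Vmax − v).
[S] = 0.10 × 16 / (25 − 16) = 1.600/9.000 = 0.178 nM.

0.178 nM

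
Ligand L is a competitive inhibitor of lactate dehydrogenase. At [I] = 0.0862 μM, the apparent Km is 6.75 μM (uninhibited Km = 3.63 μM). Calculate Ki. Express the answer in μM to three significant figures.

Competitive: Km,app = α·Km with α = 1 + [I]/Ki.
α = Km,app/Km = 6.75/3.63 = 1.860.
Ki = [I]/(α − 1) = 0.0862/0.8595 = 0.100 μM.

0.100 μM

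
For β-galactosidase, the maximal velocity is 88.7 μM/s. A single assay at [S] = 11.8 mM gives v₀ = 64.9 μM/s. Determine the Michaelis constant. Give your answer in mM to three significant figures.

From v = Vmax[S]/(Km+[S]), Km = [S](Vmax − v)/v.
Km = 11.8 × (88.7 − 64.9) / 64.9 = 280.8/64.9 = 4.33 mM.

4.33 mM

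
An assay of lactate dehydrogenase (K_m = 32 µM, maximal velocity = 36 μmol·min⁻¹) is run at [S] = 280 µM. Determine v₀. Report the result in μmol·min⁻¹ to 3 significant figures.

32.3 μmol·min⁻¹

v = Vmax·[S]/(Km + [S]) = 36 × 280 / (32 + 280)
  = 10080 / 312.0 = 32.3 μmol·min⁻¹.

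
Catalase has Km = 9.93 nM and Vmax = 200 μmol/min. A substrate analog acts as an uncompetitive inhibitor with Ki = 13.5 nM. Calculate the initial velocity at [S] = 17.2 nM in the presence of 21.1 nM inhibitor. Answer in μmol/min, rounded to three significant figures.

With α = 1 + [I]/Ki = 1 + 21.1/13.5 = 2.563, the uncompetitive rate law is v = (Vmax/α)·[S] / (Km/α + [S]).
v = (200/2.563)×17.2 / (9.93/2.563 + 17.2) = 1342/21.07 = 63.7 μmol/min.

63.7 μmol/min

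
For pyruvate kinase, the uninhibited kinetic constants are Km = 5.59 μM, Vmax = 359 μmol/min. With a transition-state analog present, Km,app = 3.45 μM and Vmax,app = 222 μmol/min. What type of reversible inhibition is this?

uncompetitive

Both Km and Vmax decrease by the same factor (~1.62-fold) — characteristic of uncompetitive inhibition.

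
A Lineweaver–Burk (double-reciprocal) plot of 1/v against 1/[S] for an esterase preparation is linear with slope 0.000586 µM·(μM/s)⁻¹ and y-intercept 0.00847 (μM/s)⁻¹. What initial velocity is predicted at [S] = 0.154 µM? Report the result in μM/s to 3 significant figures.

81.5 μM/s

The y-intercept is 1/Vmax, so Vmax = 1/0.00847 = 118 μM/s.
The slope is Km/Vmax, so Km = 0.000586 × 118 = 0.0692 µM.
Then v = 118 × 0.154/(0.0692 + 0.154) = 81.5 μM/s.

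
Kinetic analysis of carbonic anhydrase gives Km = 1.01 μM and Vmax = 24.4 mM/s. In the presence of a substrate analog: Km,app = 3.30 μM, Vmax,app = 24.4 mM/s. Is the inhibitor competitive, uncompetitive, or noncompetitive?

Km increases (1.01 → 3.30 μM) while Vmax is unchanged — the hallmark of competitive inhibition.

competitive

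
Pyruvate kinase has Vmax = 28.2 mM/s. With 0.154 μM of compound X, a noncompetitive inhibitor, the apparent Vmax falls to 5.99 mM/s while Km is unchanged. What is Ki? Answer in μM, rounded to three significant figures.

0.0415 μM

Noncompetitive: Vmax,app = Vmax/α with α = 1 + [I]/Ki.
α = Vmax/Vmax,app = 28.2/5.99 = 4.708.
Ki = [I]/(α − 1) = 0.154/3.708 = 0.0415 μM.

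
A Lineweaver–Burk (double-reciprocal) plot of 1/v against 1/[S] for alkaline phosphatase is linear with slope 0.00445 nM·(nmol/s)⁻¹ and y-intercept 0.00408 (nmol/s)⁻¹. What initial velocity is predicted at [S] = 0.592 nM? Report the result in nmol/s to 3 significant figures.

The y-intercept is 1/Vmax, so Vmax = 1/0.00408 = 245 nmol/s.
The slope is Km/Vmax, so Km = 0.00445 × 245 = 1.09 nM.
Then v = 245 × 0.592/(1.09 + 0.592) = 86.2 nmol/s.

86.2 nmol/s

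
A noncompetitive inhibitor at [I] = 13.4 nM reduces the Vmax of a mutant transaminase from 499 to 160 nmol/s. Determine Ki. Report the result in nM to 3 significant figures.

Noncompetitive: Vmax,app = Vmax/α with α = 1 + [I]/Ki.
α = Vmax/Vmax,app = 499/160 = 3.119.
Since α = 1 + [I]/Ki, [I]/Ki = 3.119 − 1 = 2.119 and Ki = 13.4/2.119 = 6.32 nM.

6.32 nM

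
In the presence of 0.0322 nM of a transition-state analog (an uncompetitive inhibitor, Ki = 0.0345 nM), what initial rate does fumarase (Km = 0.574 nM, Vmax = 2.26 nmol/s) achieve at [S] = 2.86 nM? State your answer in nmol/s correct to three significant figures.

α = 1 + [I]/Ki = 1 + 0.0322/0.0345 = 1.933.
For an uncompetitive inhibitor, both parameters are divided by α, giving Vmax/α and Km/α: Km,app = 0.297 nM, Vmax,app = 1.17 nmol/s.
v = Vmax,app·[S]/(Km,app + [S]) = 1.17 × 2.86/(0.297 + 2.86) = 1.06 nmol/s.

1.06 nmol/s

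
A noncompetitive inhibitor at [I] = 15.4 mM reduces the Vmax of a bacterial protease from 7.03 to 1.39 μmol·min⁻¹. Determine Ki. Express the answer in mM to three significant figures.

Noncompetitive: Vmax,app = Vmax/α with α = 1 + [I]/Ki.
α = Vmax/Vmax,app = 7.03/1.39 = 5.058.
Ki = [I]/(α − 1) = 15.4/4.058 = 3.80 mM.

3.80 mM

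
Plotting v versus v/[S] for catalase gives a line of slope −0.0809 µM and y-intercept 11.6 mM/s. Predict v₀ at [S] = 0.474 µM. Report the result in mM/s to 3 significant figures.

9.91 mM/s

In the Eadie–Hofstee form v = Vmax − Km·(v/[S]), the slope is −Km and the intercept is Vmax, so Km = 0.0809 µM and Vmax = 11.6 mM/s.
v = 11.6 × 0.474/(0.0809 + 0.474) = 9.91 mM/s.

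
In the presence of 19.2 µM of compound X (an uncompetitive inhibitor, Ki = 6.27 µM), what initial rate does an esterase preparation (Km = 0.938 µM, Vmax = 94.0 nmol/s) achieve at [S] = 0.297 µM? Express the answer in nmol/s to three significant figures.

13.0 nmol/s

With α = 1 + [I]/Ki = 1 + 19.2/6.27 = 4.062, the uncompetitive rate law is v = (Vmax/α)·[S] / (Km/α + [S]).
v = (94.0/4.062)×0.297 / (0.938/4.062 + 0.297) = 6.873/0.5279 = 13.0 nmol/s.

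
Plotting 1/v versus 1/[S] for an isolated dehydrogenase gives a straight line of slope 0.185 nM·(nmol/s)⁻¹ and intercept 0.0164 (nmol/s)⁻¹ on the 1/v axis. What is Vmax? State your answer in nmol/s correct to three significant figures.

61.0 nmol/s

The y-intercept of a Lineweaver–Burk plot equals 1/Vmax, so Vmax = 1/0.0164 = 61.0 nmol/s.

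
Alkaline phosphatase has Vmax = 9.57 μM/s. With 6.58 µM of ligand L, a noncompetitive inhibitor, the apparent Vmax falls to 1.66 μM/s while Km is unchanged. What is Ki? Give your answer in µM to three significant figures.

Noncompetitive: Vmax,app = Vmax/α with α = 1 + [I]/Ki.
α = Vmax/Vmax,app = 9.57/1.66 = 5.765.
Since α = 1 + [I]/Ki, [I]/Ki = 5.765 − 1 = 4.765 and Ki = 6.58/4.765 = 1.38 µM.

1.38 µM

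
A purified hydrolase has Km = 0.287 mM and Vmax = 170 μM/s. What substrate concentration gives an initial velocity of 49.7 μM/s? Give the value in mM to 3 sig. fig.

Rearranging v = Vmax[S]/(Km+[S]) gives [S] = Km·v/(Vmax − v).
[S] = 0.287 × 49.7 / (170 − 49.7) = 14.26/120.3 = 0.119 mM.

0.119 mM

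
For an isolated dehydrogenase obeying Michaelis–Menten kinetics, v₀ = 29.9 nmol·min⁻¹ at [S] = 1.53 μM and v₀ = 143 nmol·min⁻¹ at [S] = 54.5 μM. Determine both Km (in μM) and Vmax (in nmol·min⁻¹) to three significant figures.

In reciprocal form, 1/v = (Km/Vmax)·(1/[S]) + 1/Vmax. The two points give (1/[S], 1/v) = (0.6536, 0.03344) and (0.01835, 0.006993).
Slope = (0.03344 − 0.006993)/(0.6536 − 0.01835) = 0.04164; intercept = 0.03344 − 0.04164×0.6536 = 0.006229.
Vmax = 1/intercept = 161 nmol·min⁻¹; Km = slope × Vmax = 0.04164 × 161 = 6.68 μM.

Km = 6.68 μM; Vmax = 161 nmol·min⁻¹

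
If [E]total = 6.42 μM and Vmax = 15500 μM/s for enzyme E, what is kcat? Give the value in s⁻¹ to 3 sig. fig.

kcat = Vmax/[E]total = 15500 μM/s / 6.42 μM = 2410 s⁻¹.

2410 s⁻¹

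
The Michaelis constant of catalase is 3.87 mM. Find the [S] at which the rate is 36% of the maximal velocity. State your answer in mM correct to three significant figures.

v/Vmax = [S]/(Km+[S]) = 0.36, so [S] = Km·0.36/(1 − 0.36) = 3.87 × 0.5625.
[S] = 2.18 mM.

2.18 mM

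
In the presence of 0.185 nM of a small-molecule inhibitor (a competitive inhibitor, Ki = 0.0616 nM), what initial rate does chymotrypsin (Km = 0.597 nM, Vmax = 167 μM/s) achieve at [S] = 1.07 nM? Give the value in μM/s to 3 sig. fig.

With α = 1 + [I]/Ki = 1 + 0.185/0.0616 = 4.003, the competitive rate law is v = Vmax[S] / (αKm + [S]).
v = 167×1.07 / (4.003×0.597 + 1.07) = 178.7/3.460 = 51.6 μM/s.

51.6 μM/s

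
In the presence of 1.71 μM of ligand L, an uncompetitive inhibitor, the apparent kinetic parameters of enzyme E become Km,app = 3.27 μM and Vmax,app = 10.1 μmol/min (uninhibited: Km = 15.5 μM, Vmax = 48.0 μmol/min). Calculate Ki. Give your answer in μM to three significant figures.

Uncompetitive: Vmax,app = Vmax/α (and Km,app = Km/α) with α = 1 + [I]/Ki.
α = Vmax/Vmax,app = 48.0/10.1 = 4.752.
Ki = [I]/(α − 1) = 1.71/3.752 = 0.456 μM.

0.456 μM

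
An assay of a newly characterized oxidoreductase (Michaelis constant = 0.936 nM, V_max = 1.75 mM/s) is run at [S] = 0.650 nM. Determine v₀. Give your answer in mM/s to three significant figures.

v = Vmax·[S]/(Km + [S]) = 1.75 × 0.650 / (0.936 + 0.650)
  = 1.138 / 1.586 = 0.717 mM/s.

0.717 mM/s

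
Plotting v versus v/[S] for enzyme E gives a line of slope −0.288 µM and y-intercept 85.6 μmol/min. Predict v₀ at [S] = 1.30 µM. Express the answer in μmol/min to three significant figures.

70.1 μmol/min

In the Eadie–Hofstee form v = Vmax − Km·(v/[S]), the slope is −Km and the intercept is Vmax, so Km = 0.288 µM and Vmax = 85.6 μmol/min.
v = 85.6 × 1.30/(0.288 + 1.30) = 70.1 μmol/min.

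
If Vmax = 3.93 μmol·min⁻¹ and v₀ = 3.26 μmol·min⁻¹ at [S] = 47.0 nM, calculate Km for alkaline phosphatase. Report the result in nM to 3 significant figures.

From v = Vmax[S]/(Km+[S]), Km = [S](Vmax − v)/v.
Km = 47.0 × (3.93 − 3.26) / 3.26 = 31.49/3.26 = 9.66 nM.

9.66 nM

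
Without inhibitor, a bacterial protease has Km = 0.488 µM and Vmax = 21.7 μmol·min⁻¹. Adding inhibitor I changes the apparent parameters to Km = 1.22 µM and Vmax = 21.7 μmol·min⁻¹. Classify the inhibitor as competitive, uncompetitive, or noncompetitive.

Km increases (0.488 → 1.22 µM) while Vmax is unchanged — the hallmark of competitive inhibition.

competitive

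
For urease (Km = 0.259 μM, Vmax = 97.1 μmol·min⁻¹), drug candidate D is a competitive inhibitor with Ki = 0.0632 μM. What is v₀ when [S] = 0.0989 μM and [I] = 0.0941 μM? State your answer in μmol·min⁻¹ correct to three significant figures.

α = 1 + [I]/Ki = 1 + 0.0941/0.0632 = 2.489.
For a competitive inhibitor, Vmax is unchanged and the apparent Km becomes α·Km: Km,app = 0.645 μM, Vmax,app = 97.1 μmol·min⁻¹.
v = Vmax,app·[S]/(Km,app + [S]) = 97.1 × 0.0989/(0.645 + 0.0989) = 12.9 μmol·min⁻¹.

12.9 μmol·min⁻¹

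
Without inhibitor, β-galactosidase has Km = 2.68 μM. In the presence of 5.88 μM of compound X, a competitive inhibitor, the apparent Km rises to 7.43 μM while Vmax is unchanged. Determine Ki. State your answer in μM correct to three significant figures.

3.32 μM

Competitive: Km,app = α·Km with α = 1 + [I]/Ki.
α = Km,app/Km = 7.43/2.68 = 2.772.
Since α = 1 + [I]/Ki, [I]/Ki = 2.772 − 1 = 1.772 and Ki = 5.88/1.772 = 3.32 μM.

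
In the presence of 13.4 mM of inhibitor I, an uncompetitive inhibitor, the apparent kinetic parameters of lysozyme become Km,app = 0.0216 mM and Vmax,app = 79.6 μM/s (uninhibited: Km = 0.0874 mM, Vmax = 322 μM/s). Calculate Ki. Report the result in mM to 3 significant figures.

Uncompetitive: Vmax,app = Vmax/α (and Km,app = Km/α) with α = 1 + [I]/Ki.
α = Vmax/Vmax,app = 322/79.6 = 4.045.
Ki = [I]/(α − 1) = 13.4/3.045 = 4.40 mM.

4.40 mM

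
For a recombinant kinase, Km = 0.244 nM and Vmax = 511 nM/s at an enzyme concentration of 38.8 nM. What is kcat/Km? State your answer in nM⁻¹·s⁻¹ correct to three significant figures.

kcat = Vmax/[E]total = 511/38.8 = 13.2 s⁻¹.
kcat/Km = 13.2/0.244 = 54.0 nM⁻¹·s⁻¹.

54.0 nM⁻¹·s⁻¹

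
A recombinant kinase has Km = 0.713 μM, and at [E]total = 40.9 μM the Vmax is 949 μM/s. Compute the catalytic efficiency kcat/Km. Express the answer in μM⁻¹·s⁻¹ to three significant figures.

32.5 μM⁻¹·s⁻¹

kcat = Vmax/[E]total = 949/40.9 = 23.2 s⁻¹.
kcat/Km = 23.2/0.713 = 32.5 μM⁻¹·s⁻¹.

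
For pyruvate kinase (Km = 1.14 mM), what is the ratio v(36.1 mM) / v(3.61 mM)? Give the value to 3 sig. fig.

1.28

Since Vmax cancels, v₂/v₁ = [S]₂(Km+[S]₁) / [S]₁(Km+[S]₂).
= 36.1×(1.14+3.61) / (3.61×(1.14+36.1)) = 171.5/134.4 = 1.28.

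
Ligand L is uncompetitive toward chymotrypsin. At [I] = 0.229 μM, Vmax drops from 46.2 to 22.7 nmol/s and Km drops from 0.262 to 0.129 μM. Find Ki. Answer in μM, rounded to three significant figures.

0.221 μM

Uncompetitive: Vmax,app = Vmax/α (and Km,app = Km/α) with α = 1 + [I]/Ki.
α = Vmax/Vmax,app = 46.2/22.7 = 2.035.
Ki = [I]/(α − 1) = 0.229/1.035 = 0.221 μM.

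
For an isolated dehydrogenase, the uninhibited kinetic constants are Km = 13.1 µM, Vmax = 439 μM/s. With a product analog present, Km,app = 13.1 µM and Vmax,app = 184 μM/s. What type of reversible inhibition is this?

noncompetitive

Vmax decreases (439 → 184 μM/s) while Km is unchanged — pure noncompetitive inhibition.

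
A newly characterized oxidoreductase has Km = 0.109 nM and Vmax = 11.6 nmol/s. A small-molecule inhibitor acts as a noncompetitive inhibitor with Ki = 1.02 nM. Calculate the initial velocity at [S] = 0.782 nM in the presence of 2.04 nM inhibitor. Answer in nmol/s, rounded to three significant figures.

With α = 1 + [I]/Ki = 1 + 2.04/1.02 = 3.000, the noncompetitive rate law is v = (Vmax/α)·[S] / (Km + [S]).
v = (11.6/3.000)×0.782 / (0.109 + 0.782) = 3.024/0.8910 = 3.39 nmol/s.

3.39 nmol/s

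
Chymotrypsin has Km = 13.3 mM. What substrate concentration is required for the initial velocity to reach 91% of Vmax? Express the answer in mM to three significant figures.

v/Vmax = [S]/(Km+[S]) = 0.91, so [S] = Km·0.91/(1 − 0.91) = 13.3 × 10.11.
[S] = 134 mM.

134 mM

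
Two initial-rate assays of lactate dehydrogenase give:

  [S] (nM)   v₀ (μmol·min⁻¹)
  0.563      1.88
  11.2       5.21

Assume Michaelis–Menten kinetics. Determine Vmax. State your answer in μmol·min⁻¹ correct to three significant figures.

5.75 μmol·min⁻¹

From v = Vmax[S]/(Km+[S]), each point gives Vmax = v(Km+[S])/[S].
Equating: 1.88(Km+0.563)/0.563 = 5.21(Km+11.2)/11.2.
3.339·Km + 1.88 = 0.4652·Km + 5.21, so (3.339 − 0.4652)·Km = 5.21 − 1.88.
Km = 3.330/2.874 = 1.16 nM; then Vmax = 1.88(1.16+0.563)/0.563 = 5.75 μmol·min⁻¹.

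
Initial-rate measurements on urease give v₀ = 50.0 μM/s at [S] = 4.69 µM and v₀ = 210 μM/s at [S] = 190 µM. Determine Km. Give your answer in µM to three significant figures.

In reciprocal form, 1/v = (Km/Vmax)·(1/[S]) + 1/Vmax. The two points give (1/[S], 1/v) = (0.2132, 0.02000) and (0.005263, 0.004762).
Slope = (0.02000 − 0.004762)/(0.2132 − 0.005263) = 0.07328; intercept = 0.02000 − 0.07328×0.2132 = 0.004376.
Vmax = 1/intercept = 229 μM/s; Km = slope × Vmax = 0.07328 × 229 = 16.7 µM.

16.7 µM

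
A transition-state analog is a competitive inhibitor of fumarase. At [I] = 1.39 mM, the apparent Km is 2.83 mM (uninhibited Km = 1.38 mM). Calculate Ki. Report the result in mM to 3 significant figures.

Competitive: Km,app = α·Km with α = 1 + [I]/Ki.
α = Km,app/Km = 2.83/1.38 = 2.051.
Since α = 1 + [I]/Ki, [I]/Ki = 2.051 − 1 = 1.051 and Ki = 1.39/1.051 = 1.32 mM.

1.32 mM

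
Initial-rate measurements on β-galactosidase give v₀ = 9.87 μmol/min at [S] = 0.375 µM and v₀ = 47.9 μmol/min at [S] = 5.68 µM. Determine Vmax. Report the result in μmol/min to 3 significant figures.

65.8 μmol/min

From v = Vmax[S]/(Km+[S]), each point gives Vmax = v(Km+[S])/[S].
Equating: 9.87(Km+0.375)/0.375 = 47.9(Km+5.68)/5.68.
26.32·Km + 9.87 = 8.433·Km + 47.9, so (26.32 − 8.433)·Km = 47.9 − 9.87.
Km = 38.03/17.89 = 2.13 µM; then Vmax = 9.87(2.13+0.375)/0.375 = 65.8 μmol/min.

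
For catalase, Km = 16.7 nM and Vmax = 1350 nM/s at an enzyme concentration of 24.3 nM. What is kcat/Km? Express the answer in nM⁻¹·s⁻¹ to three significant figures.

kcat = Vmax/[E]total = 1350/24.3 = 55.6 s⁻¹.
kcat/Km = 55.6/16.7 = 3.33 nM⁻¹·s⁻¹.

3.33 nM⁻¹·s⁻¹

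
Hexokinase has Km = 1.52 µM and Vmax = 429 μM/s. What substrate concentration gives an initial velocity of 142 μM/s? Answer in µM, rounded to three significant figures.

The required fractional saturation is v/Vmax = 142/429 = 0.3310.
Then [S]/(Km+[S]) = 0.3310 ⇒ [S] = 1.52 × 0.3310/(1 − 0.3310) = 0.752 µM.

0.752 µM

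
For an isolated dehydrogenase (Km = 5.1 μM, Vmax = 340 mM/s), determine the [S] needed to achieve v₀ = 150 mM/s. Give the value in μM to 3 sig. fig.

4.03 μM

The required fractional saturation is v/Vmax = 150/340 = 0.4412.
Then [S]/(Km+[S]) = 0.4412 ⇒ [S] = 5.1 × 0.4412/(1 − 0.4412) = 4.03 μM.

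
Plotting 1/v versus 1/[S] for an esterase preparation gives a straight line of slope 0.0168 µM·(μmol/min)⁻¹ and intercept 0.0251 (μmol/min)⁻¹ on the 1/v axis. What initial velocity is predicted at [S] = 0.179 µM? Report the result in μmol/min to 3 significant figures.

The y-intercept is 1/Vmax, so Vmax = 1/0.0251 = 39.8 μmol/min.
The slope is Km/Vmax, so Km = 0.0168 × 39.8 = 0.669 µM.
Then v = 39.8 × 0.179/(0.669 + 0.179) = 8.41 μmol/min.

8.41 μmol/min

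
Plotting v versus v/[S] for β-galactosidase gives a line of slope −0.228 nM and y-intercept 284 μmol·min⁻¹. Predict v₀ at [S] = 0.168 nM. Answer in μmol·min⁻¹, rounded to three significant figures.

In the Eadie–Hofstee form v = Vmax − Km·(v/[S]), the slope is −Km and the intercept is Vmax, so Km = 0.228 nM and Vmax = 284 μmol·min⁻¹.
v = 284 × 0.168/(0.228 + 0.168) = 120 μmol·min⁻¹.

120 μmol·min⁻¹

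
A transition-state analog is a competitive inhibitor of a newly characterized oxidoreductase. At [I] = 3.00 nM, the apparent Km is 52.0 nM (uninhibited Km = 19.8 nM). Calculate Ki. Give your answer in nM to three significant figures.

1.84 nM

Competitive: Km,app = α·Km with α = 1 + [I]/Ki.
α = Km,app/Km = 52.0/19.8 = 2.626.
Since α = 1 + [I]/Ki, [I]/Ki = 2.626 − 1 = 1.626 and Ki = 3.00/1.626 = 1.84 nM.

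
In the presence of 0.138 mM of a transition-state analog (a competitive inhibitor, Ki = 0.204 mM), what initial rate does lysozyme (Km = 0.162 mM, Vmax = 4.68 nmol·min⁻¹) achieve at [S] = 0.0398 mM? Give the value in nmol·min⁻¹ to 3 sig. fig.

α = 1 + [I]/Ki = 1 + 0.138/0.204 = 1.676.
For a competitive inhibitor, Vmax is unchanged and the apparent Km becomes α·Km: Km,app = 0.272 mM, Vmax,app = 4.68 nmol·min⁻¹.
v = Vmax,app·[S]/(Km,app + [S]) = 4.68 × 0.0398/(0.272 + 0.0398) = 0.598 nmol·min⁻¹.

0.598 nmol·min⁻¹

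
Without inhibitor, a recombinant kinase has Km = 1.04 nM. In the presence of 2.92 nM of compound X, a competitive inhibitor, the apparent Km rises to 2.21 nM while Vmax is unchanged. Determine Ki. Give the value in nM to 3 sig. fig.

Competitive: Km,app = α·Km with α = 1 + [I]/Ki.
α = Km,app/Km = 2.21/1.04 = 2.125.
Since α = 1 + [I]/Ki, [I]/Ki = 2.125 − 1 = 1.125 and Ki = 2.92/1.125 = 2.60 nM.

2.60 nM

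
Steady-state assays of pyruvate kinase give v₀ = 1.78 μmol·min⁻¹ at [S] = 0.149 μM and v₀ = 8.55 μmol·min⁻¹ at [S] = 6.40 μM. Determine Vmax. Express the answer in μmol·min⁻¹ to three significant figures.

From v = Vmax[S]/(Km+[S]), each point gives Vmax = v(Km+[S])/[S].
Equating: 1.78(Km+0.149)/0.149 = 8.55(Km+6.40)/6.40.
11.95·Km + 1.78 = 1.336·Km + 8.55, so (11.95 − 1.336)·Km = 8.55 − 1.78.
Km = 6.770/10.61 = 0.638 μM; then Vmax = 1.78(0.638+0.149)/0.149 = 9.40 μmol·min⁻¹.

9.40 μmol·min⁻¹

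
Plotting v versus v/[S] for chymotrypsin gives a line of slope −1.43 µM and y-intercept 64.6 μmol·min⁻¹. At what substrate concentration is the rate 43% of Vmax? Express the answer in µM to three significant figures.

1.08 µM

The Eadie–Hofstee slope gives Km = 1.43 µM (slope = −Km).
v/Vmax = [S]/(Km+[S]) = 0.43 ⇒ [S] = Km·0.43/(1−0.43) = 1.43 × 0.7544 = 1.08 µM.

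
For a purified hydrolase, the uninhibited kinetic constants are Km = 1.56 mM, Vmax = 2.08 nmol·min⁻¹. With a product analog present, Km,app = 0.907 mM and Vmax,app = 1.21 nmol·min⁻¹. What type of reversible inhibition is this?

uncompetitive

Both Km and Vmax decrease by the same factor (~1.72-fold) — characteristic of uncompetitive inhibition.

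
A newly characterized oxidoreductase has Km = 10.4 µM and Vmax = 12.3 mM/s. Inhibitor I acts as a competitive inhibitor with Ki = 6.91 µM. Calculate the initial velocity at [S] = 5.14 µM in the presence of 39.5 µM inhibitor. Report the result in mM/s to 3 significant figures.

With α = 1 + [I]/Ki = 1 + 39.5/6.91 = 6.716, the competitive rate law is v = Vmax[S] / (αKm + [S]).
v = 12.3×5.14 / (6.716×10.4 + 5.14) = 63.22/74.99 = 0.843 mM/s.

0.843 mM/s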